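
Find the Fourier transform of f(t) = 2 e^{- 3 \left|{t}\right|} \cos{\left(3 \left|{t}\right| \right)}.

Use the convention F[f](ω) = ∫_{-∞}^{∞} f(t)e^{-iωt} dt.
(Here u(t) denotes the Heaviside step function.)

F(ω) = \frac{12 \left(\omega^{2} + 18\right)}{\omega^{4} + 324}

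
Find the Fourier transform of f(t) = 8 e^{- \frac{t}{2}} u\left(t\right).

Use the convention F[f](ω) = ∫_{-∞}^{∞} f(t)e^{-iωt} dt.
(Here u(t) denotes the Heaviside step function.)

F(ω) = \frac{16}{2 i \omega + 1}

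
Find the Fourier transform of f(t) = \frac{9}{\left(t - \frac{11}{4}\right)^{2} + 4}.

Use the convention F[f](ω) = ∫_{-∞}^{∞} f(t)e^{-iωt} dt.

F(ω) = \frac{9 \pi e^{- \frac{11 i \omega}{4} - 2 \left|{\omega}\right|}}{2}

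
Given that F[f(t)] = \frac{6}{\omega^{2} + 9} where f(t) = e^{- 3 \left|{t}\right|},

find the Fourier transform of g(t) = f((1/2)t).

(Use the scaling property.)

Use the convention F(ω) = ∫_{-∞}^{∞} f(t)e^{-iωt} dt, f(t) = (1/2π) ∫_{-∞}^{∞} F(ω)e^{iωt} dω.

F[g](ω) = \frac{12}{4 \omega^{2} + 9}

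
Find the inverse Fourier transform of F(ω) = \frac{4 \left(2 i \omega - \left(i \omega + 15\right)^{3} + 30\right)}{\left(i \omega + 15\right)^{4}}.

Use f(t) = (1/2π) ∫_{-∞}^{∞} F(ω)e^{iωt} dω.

f(t) = 4 \left(t^{2} - 1\right) e^{- 15 t} u\left(t\right)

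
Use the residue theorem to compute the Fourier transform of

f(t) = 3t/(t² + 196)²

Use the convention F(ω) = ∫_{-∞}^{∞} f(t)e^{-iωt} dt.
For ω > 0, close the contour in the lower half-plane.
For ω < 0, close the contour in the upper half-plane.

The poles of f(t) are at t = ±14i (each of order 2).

Let g(z) = f(z)e^{-iωz}; for large |z| the factor e^{-iωz} decays in the lower half-plane when ω > 0 and in the upper half-plane when ω < 0.

Case ω > 0 (lower half-plane, clockwise contour ⇒ F(ω) = -2πi·ΣRes):
  Res_{z = - 14 i} g(z) = \frac{3 \omega e^{- 14 \omega}}{56} (pole of order 2)
  F(ω) = -2πi·ΣRes = - \frac{3 i \pi \omega e^{- 14 \omega}}{28}

Case ω < 0 (upper half-plane, counterclockwise contour ⇒ F(ω) = +2πi·ΣRes):
  Res_{z = 14 i} g(z) = - \frac{3 \omega e^{14 \omega}}{56} (pole of order 2)
  F(ω) = 2πi·ΣRes = - \frac{3 i \pi \omega e^{14 \omega}}{28}

Both cases combine into a single formula in |ω|:

F(ω) = - \frac{3 i \pi \omega e^{- 14 \left|{\omega}\right|}}{28}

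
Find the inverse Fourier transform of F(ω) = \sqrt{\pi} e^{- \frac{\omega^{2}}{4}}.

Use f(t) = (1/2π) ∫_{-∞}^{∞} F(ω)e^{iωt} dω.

f(t) = e^{- t^{2}}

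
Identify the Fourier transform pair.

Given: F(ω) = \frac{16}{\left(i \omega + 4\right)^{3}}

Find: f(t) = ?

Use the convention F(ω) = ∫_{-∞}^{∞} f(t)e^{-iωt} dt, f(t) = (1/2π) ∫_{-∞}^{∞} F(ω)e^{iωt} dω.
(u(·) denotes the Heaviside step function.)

f(t) = 8 t^{2} e^{- 4 t} u\left(t\right)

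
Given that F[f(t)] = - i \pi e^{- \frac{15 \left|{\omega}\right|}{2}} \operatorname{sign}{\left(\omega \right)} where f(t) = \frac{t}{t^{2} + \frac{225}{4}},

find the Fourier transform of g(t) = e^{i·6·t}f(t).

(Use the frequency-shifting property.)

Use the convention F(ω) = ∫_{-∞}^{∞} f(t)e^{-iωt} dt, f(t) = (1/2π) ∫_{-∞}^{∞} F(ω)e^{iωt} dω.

F[g](ω) = - i \pi e^{- \frac{15 \left|{\omega - 6}\right|}{2}} \operatorname{sign}{\left(\omega - 6 \right)}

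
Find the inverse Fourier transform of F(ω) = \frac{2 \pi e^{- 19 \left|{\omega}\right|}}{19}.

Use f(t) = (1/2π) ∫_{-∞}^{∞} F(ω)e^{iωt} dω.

f(t) = \frac{2}{t^{2} + 361}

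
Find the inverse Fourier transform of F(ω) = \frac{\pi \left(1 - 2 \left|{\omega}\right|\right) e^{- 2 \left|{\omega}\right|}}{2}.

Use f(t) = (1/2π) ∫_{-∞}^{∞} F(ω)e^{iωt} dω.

f(t) = \frac{2 t^{2}}{\left(t^{2} + 4\right)^{2}}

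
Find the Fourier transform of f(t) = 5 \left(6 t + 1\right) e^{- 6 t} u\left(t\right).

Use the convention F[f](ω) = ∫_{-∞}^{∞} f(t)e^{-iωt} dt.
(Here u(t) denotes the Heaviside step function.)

F(ω) = \frac{5 \left(- i \omega - 12\right)}{\omega^{2} - 12 i \omega - 36}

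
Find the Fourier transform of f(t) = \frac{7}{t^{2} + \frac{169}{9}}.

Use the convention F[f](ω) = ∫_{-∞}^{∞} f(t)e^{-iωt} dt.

F(ω) = \frac{21 \pi e^{- \frac{13 \left|{\omega}\right|}{3}}}{13}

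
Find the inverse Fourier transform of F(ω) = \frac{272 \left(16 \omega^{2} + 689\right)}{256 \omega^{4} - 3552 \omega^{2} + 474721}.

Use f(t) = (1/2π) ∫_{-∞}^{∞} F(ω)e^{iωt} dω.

f(t) = 2 e^{- \frac{17 \left|{t}\right|}{4}} \cos{\left(5 \left|{t}\right| \right)}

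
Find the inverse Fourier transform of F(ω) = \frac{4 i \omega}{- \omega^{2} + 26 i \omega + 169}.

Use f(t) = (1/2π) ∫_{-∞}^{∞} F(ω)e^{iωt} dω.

f(t) = 4 \left(1 - 13 t\right) e^{- 13 t} u\left(t\right)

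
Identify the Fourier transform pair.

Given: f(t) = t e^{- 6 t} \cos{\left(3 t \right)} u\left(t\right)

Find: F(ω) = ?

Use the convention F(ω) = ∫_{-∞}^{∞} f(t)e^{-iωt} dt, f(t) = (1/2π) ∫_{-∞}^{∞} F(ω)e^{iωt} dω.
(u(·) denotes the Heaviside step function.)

F(ω) = \frac{\left(i \omega + 6\right)^{2} - 9}{\left(\left(i \omega + 6\right)^{2} + 9\right)^{2}}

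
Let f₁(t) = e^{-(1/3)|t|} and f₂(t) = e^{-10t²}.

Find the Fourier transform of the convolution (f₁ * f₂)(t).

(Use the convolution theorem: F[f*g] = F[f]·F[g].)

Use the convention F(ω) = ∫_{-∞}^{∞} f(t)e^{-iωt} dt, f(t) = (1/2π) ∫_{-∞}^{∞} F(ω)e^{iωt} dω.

F[f₁*f₂](ω) = \frac{3 \sqrt{10} \sqrt{\pi} e^{- \frac{\omega^{2}}{40}}}{5 \left(9 \omega^{2} + 1\right)}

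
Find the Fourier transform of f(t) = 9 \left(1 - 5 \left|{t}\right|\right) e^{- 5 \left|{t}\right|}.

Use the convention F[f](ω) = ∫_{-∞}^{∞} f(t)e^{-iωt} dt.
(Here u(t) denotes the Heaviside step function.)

F(ω) = \frac{180 \omega^{2}}{\left(\omega^{2} + 25\right)^{2}}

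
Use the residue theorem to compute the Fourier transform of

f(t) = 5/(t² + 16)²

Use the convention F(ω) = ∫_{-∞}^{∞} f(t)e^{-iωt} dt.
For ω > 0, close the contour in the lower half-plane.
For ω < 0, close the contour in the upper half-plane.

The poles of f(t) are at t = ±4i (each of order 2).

Let g(z) = f(z)e^{-iωz}; for large |z| the factor e^{-iωz} decays in the lower half-plane when ω > 0 and in the upper half-plane when ω < 0.

Case ω > 0 (lower half-plane, clockwise contour ⇒ F(ω) = -2πi·ΣRes):
  Res_{z = - 4 i} g(z) = \frac{5 i \left(4 \omega + 1\right) e^{- 4 \omega}}{256} (pole of order 2)
  F(ω) = -2πi·ΣRes = \frac{5 \pi \left(4 \omega + 1\right) e^{- 4 \omega}}{128}

Case ω < 0 (upper half-plane, counterclockwise contour ⇒ F(ω) = +2πi·ΣRes):
  Res_{z = 4 i} g(z) = \frac{5 i \left(4 \omega - 1\right) e^{4 \omega}}{256} (pole of order 2)
  F(ω) = 2πi·ΣRes = \frac{5 \pi \left(1 - 4 \omega\right) e^{4 \omega}}{128}

Both cases combine into a single formula in |ω|:

F(ω) = \frac{5 \pi \left(4 \left|{\omega}\right| + 1\right) e^{- 4 \left|{\omega}\right|}}{128}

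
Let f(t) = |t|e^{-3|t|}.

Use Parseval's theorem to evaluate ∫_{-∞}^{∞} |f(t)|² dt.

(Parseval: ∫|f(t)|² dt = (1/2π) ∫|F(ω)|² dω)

∫|f(t)|² dt = \frac{1}{54}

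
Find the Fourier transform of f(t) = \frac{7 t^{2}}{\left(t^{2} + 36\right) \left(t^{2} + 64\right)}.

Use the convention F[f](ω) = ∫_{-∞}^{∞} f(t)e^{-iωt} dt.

F(ω) = \frac{\pi \left(4 - 3 e^{2 \left|{\omega}\right|}\right) e^{- 8 \left|{\omega}\right|}}{2}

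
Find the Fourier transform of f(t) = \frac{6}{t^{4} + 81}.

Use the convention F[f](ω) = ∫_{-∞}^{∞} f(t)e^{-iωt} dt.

F(ω) = \frac{2 \pi e^{- \frac{3 \sqrt{2} \left|{\omega}\right|}{2}} \sin{\left(\frac{3 \sqrt{2} \left|{\omega}\right|}{2} + \frac{\pi}{4} \right)}}{9}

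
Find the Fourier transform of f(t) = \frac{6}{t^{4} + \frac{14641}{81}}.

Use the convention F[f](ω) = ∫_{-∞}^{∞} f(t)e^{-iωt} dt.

F(ω) = \frac{162 \pi e^{- \frac{11 \sqrt{2} \left|{\omega}\right|}{6}} \sin{\left(\frac{11 \sqrt{2} \left|{\omega}\right|}{6} + \frac{\pi}{4} \right)}}{1331}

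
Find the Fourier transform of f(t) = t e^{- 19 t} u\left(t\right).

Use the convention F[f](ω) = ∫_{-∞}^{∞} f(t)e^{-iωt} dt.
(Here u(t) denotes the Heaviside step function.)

F(ω) = \frac{1}{\left(i \omega + 19\right)^{2}}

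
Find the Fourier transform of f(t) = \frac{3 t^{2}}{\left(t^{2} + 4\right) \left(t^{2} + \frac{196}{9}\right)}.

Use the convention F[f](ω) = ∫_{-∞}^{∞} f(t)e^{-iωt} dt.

F(ω) = - \frac{27 \pi e^{- 2 \left|{\omega}\right|}}{80} + \frac{63 \pi e^{- \frac{14 \left|{\omega}\right|}{3}}}{80}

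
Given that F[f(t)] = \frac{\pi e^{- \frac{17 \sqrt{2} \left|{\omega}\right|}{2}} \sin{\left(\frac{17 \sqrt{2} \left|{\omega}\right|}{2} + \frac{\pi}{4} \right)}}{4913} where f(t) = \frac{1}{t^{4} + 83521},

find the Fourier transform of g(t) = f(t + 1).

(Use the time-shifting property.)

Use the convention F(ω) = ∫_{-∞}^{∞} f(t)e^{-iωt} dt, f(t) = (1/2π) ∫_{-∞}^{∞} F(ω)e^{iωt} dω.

F[g](ω) = \frac{\pi e^{i \omega - \frac{17 \sqrt{2} \left|{\omega}\right|}{2}} \sin{\left(\frac{17 \sqrt{2} \left|{\omega}\right|}{2} + \frac{\pi}{4} \right)}}{4913}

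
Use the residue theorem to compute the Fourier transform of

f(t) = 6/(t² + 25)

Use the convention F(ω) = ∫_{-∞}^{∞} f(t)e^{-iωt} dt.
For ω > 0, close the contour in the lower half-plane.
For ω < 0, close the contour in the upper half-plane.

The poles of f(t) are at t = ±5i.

Let g(z) = f(z)e^{-iωz}; for large |z| the factor e^{-iωz} decays in the lower half-plane when ω > 0 and in the upper half-plane when ω < 0.

Case ω > 0 (lower half-plane, clockwise contour ⇒ F(ω) = -2πi·ΣRes):
  Res_{z = - 5 i} g(z) = \frac{3 i e^{- 5 \omega}}{5}
  F(ω) = -2πi·ΣRes = \frac{6 \pi e^{- 5 \omega}}{5}

Case ω < 0 (upper half-plane, counterclockwise contour ⇒ F(ω) = +2πi·ΣRes):
  Res_{z = 5 i} g(z) = - \frac{3 i e^{5 \omega}}{5}
  F(ω) = 2πi·ΣRes = \frac{6 \pi e^{5 \omega}}{5}

Both cases combine into a single formula in |ω|:

F(ω) = \frac{6 \pi e^{- 5 \left|{\omega}\right|}}{5}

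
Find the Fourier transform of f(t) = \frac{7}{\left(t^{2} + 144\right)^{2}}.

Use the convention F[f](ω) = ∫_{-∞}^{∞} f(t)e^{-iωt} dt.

F(ω) = \frac{7 \pi \left(12 \left|{\omega}\right| + 1\right) e^{- 12 \left|{\omega}\right|}}{3456}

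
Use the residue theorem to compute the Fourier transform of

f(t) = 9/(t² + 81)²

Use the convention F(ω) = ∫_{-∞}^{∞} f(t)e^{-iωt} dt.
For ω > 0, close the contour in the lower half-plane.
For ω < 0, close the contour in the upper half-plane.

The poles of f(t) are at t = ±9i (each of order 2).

Let g(z) = f(z)e^{-iωz}; for large |z| the factor e^{-iωz} decays in the lower half-plane when ω > 0 and in the upper half-plane when ω < 0.

Case ω > 0 (lower half-plane, clockwise contour ⇒ F(ω) = -2πi·ΣRes):
  Res_{z = - 9 i} g(z) = \frac{i \left(9 \omega + 1\right) e^{- 9 \omega}}{324} (pole of order 2)
  F(ω) = -2πi·ΣRes = \frac{\pi \left(9 \omega + 1\right) e^{- 9 \omega}}{162}

Case ω < 0 (upper half-plane, counterclockwise contour ⇒ F(ω) = +2πi·ΣRes):
  Res_{z = 9 i} g(z) = \frac{i \left(9 \omega - 1\right) e^{9 \omega}}{324} (pole of order 2)
  F(ω) = 2πi·ΣRes = \frac{\pi \left(1 - 9 \omega\right) e^{9 \omega}}{162}

Both cases combine into a single formula in |ω|:

F(ω) = \frac{\pi \left(9 \left|{\omega}\right| + 1\right) e^{- 9 \left|{\omega}\right|}}{162}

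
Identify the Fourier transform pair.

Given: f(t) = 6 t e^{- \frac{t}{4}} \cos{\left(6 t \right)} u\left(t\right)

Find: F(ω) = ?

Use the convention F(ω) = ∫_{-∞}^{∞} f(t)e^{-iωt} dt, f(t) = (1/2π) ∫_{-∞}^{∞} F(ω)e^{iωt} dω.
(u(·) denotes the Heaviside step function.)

F(ω) = \frac{96 \left(\left(4 i \omega + 1\right)^{2} - 576\right)}{\left(\left(4 i \omega + 1\right)^{2} + 576\right)^{2}}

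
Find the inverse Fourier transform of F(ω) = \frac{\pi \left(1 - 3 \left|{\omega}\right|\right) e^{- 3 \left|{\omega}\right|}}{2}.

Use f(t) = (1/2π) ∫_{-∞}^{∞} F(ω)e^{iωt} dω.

f(t) = \frac{3 t^{2}}{\left(t^{2} + 9\right)^{2}}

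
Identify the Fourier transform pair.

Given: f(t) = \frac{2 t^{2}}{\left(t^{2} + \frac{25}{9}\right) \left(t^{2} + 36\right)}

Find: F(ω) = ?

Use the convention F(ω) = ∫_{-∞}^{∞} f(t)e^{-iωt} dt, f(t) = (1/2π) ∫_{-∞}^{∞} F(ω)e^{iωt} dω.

F(ω) = \frac{108 \pi e^{- 6 \left|{\omega}\right|}}{299} - \frac{30 \pi e^{- \frac{5 \left|{\omega}\right|}{3}}}{299}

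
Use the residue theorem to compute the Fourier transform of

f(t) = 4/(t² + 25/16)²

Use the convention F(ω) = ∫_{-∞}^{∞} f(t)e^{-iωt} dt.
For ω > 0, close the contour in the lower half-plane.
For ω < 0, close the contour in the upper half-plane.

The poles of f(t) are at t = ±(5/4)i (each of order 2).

Let g(z) = f(z)e^{-iωz}; for large |z| the factor e^{-iωz} decays in the lower half-plane when ω > 0 and in the upper half-plane when ω < 0.

Case ω > 0 (lower half-plane, clockwise contour ⇒ F(ω) = -2πi·ΣRes):
  Res_{z = - \frac{5 i}{4}} g(z) = \frac{16 i \left(5 \omega + 4\right) e^{- \frac{5 \omega}{4}}}{125} (pole of order 2)
  F(ω) = -2πi·ΣRes = \frac{32 \pi \left(5 \omega + 4\right) e^{- \frac{5 \omega}{4}}}{125}

Case ω < 0 (upper half-plane, counterclockwise contour ⇒ F(ω) = +2πi·ΣRes):
  Res_{z = \frac{5 i}{4}} g(z) = \frac{16 i \left(5 \omega - 4\right) e^{\frac{5 \omega}{4}}}{125} (pole of order 2)
  F(ω) = 2πi·ΣRes = \frac{32 \pi \left(4 - 5 \omega\right) e^{\frac{5 \omega}{4}}}{125}

Both cases combine into a single formula in |ω|:

F(ω) = \frac{32 \pi \left(5 \left|{\omega}\right| + 4\right) e^{- \frac{5 \left|{\omega}\right|}{4}}}{125}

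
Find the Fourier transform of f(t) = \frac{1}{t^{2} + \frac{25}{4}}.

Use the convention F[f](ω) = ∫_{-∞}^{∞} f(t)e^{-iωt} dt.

F(ω) = \frac{2 \pi e^{- \frac{5 \left|{\omega}\right|}{2}}}{5}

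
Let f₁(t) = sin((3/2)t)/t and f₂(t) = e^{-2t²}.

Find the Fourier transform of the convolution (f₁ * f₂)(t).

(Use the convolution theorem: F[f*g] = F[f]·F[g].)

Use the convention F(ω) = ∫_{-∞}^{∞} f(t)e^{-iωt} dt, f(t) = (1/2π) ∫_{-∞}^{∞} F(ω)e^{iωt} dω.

F[f₁*f₂](ω) = \begin{cases} \frac{\sqrt{2} \pi^{\frac{3}{2}} e^{- \frac{\omega^{2}}{8}}}{2} & \text{for}\: \omega > - \frac{3}{2} \wedge \omega < \frac{3}{2} \\0 & \text{otherwise} \end{cases}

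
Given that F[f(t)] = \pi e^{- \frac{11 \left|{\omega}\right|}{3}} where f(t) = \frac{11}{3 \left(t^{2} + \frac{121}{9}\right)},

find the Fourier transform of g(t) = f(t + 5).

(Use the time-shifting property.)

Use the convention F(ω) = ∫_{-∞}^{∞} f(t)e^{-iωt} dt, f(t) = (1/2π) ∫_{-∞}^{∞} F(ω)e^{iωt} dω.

F[g](ω) = \pi e^{5 i \omega - \frac{11 \left|{\omega}\right|}{3}}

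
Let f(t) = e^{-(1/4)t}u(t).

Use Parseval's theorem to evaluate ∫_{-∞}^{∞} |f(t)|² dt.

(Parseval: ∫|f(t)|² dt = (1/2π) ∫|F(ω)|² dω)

∫|f(t)|² dt = 2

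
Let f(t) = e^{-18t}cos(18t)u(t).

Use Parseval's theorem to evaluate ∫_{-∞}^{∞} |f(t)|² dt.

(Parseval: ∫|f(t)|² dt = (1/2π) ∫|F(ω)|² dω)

∫|f(t)|² dt = \frac{1}{48}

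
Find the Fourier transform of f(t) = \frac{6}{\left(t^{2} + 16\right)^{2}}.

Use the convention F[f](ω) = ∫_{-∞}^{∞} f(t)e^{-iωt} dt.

F(ω) = \frac{3 \pi \left(4 \left|{\omega}\right| + 1\right) e^{- 4 \left|{\omega}\right|}}{64}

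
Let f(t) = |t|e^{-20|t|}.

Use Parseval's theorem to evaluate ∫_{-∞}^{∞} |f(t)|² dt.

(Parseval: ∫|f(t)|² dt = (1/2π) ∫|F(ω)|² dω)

∫|f(t)|² dt = \frac{1}{16000}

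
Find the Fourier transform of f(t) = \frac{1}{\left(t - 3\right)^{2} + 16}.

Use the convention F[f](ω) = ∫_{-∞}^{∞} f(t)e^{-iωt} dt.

F(ω) = \frac{\pi e^{- 3 i \omega - 4 \left|{\omega}\right|}}{4}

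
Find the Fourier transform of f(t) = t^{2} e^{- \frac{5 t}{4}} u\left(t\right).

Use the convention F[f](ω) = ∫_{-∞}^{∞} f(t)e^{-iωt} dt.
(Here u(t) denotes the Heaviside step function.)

F(ω) = \frac{128}{\left(4 i \omega + 5\right)^{3}}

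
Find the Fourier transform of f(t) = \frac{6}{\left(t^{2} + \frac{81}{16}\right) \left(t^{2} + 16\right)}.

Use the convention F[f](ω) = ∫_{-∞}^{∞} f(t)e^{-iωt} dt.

F(ω) = - \frac{24 \pi e^{- 4 \left|{\omega}\right|}}{175} + \frac{128 \pi e^{- \frac{9 \left|{\omega}\right|}{4}}}{525}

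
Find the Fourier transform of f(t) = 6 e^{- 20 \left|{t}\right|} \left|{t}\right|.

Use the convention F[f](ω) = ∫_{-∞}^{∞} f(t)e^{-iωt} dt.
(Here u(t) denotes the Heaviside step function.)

F(ω) = \frac{12 \left(400 - \omega^{2}\right)}{\left(\omega^{2} + 400\right)^{2}}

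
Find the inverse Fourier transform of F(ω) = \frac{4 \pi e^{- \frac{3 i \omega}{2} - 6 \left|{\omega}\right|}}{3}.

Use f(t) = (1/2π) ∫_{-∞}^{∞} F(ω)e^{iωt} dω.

f(t) = \frac{8}{\left(t - \frac{3}{2}\right)^{2} + 36}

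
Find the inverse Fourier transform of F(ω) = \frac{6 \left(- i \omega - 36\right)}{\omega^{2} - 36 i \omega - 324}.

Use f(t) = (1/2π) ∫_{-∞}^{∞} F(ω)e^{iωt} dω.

f(t) = 6 \left(18 t + 1\right) e^{- 18 t} u\left(t\right)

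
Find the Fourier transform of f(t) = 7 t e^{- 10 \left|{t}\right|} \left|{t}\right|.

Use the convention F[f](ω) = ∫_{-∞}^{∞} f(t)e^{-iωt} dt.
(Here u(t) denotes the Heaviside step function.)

F(ω) = \frac{28 i \omega \left(\omega^{2} - 300\right)}{\left(\omega^{2} + 100\right)^{3}}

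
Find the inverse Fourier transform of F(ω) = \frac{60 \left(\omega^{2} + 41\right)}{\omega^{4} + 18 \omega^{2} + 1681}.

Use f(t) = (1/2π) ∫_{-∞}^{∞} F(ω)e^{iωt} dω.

f(t) = 6 e^{- 5 \left|{t}\right|} \cos{\left(4 \left|{t}\right| \right)}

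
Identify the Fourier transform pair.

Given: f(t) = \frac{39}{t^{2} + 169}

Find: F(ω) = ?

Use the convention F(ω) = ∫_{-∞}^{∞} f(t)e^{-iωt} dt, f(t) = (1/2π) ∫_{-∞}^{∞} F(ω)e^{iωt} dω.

F(ω) = 3 \pi e^{- 13 \left|{\omega}\right|}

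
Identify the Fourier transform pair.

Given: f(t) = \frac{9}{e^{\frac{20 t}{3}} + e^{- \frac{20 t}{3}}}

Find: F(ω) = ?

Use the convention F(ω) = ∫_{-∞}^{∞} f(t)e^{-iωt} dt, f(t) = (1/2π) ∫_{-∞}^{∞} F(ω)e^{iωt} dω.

F(ω) = \frac{27 \pi}{40 \cosh{\left(\frac{3 \pi \omega}{40} \right)}}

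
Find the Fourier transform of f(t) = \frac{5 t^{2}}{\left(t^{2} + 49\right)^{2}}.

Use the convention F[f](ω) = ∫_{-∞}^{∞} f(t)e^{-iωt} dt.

F(ω) = \frac{5 \pi \left(1 - 7 \left|{\omega}\right|\right) e^{- 7 \left|{\omega}\right|}}{14}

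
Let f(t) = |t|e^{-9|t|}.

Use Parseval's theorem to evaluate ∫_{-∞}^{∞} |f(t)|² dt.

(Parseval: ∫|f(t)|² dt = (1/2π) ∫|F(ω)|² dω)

∫|f(t)|² dt = \frac{1}{1458}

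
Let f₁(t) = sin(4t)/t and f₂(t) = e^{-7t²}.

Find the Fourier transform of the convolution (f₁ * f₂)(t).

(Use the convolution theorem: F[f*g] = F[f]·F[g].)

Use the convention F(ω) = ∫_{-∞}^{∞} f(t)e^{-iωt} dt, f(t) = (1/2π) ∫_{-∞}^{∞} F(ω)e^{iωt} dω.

F[f₁*f₂](ω) = \begin{cases} \frac{\sqrt{7} \pi^{\frac{3}{2}} e^{- \frac{\omega^{2}}{28}}}{7} & \text{for}\: \omega > -4 \wedge \omega < 4 \\0 & \text{otherwise} \end{cases}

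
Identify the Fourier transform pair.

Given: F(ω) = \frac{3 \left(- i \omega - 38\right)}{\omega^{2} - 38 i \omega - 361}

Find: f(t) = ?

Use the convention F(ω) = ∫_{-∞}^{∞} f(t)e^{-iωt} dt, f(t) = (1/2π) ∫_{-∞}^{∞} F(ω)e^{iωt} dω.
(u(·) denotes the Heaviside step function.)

f(t) = 3 \left(19 t + 1\right) e^{- 19 t} u\left(t\right)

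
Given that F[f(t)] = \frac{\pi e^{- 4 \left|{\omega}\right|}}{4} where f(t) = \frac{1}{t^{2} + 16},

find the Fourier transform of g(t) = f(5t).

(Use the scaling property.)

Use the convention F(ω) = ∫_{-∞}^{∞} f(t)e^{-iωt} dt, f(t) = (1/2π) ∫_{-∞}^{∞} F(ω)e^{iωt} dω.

F[g](ω) = \frac{\pi e^{- \frac{4 \left|{\omega}\right|}{5}}}{20}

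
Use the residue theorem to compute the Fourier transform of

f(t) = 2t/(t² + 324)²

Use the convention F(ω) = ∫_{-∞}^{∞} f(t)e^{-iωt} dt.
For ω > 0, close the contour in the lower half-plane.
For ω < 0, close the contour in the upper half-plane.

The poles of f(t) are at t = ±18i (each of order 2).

Let g(z) = f(z)e^{-iωz}; for large |z| the factor e^{-iωz} decays in the lower half-plane when ω > 0 and in the upper half-plane when ω < 0.

Case ω > 0 (lower half-plane, clockwise contour ⇒ F(ω) = -2πi·ΣRes):
  Res_{z = - 18 i} g(z) = \frac{\omega e^{- 18 \omega}}{36} (pole of order 2)
  F(ω) = -2πi·ΣRes = - \frac{i \pi \omega e^{- 18 \omega}}{18}

Case ω < 0 (upper half-plane, counterclockwise contour ⇒ F(ω) = +2πi·ΣRes):
  Res_{z = 18 i} g(z) = - \frac{\omega e^{18 \omega}}{36} (pole of order 2)
  F(ω) = 2πi·ΣRes = - \frac{i \pi \omega e^{18 \omega}}{18}

Both cases combine into a single formula in |ω|:

F(ω) = - \frac{i \pi \omega e^{- 18 \left|{\omega}\right|}}{18}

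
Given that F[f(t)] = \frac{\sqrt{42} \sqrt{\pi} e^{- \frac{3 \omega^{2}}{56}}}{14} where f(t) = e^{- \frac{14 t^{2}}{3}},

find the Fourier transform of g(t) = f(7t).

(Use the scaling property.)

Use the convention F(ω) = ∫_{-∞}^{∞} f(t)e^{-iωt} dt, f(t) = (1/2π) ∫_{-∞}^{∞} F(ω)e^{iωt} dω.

F[g](ω) = \frac{\sqrt{42} \sqrt{\pi} e^{- \frac{3 \omega^{2}}{2744}}}{98}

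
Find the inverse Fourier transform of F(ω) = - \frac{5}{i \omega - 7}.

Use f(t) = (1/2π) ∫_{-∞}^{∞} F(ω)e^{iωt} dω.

f(t) = 5 e^{7 t} u\left(- t\right)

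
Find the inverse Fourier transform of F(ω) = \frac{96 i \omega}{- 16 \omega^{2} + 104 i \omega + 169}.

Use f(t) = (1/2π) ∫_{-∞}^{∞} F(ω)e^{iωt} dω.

f(t) = 6 \left(1 - \frac{13 t}{4}\right) e^{- \frac{13 t}{4}} u\left(t\right)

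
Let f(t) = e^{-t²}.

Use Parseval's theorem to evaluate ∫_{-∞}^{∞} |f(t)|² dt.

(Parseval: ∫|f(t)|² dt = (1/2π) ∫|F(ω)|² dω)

∫|f(t)|² dt = \frac{\sqrt{2} \sqrt{\pi}}{2}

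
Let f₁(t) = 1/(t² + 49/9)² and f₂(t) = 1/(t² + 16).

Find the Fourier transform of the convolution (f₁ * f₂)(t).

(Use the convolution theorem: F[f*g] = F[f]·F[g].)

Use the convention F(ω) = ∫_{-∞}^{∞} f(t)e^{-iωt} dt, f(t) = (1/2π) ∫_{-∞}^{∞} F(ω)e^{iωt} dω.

F[f₁*f₂](ω) = \frac{9 \pi^{2} \left(7 \left|{\omega}\right| + 3\right) e^{- \frac{19 \left|{\omega}\right|}{3}}}{2744}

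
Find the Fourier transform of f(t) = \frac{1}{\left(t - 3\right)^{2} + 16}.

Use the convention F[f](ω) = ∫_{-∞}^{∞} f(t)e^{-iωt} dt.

F(ω) = \frac{\pi e^{- 3 i \omega - 4 \left|{\omega}\right|}}{4}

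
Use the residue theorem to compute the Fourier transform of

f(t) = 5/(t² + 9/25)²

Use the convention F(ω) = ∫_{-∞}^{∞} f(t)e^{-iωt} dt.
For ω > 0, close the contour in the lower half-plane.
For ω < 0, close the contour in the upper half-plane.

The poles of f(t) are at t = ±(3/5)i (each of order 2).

Let g(z) = f(z)e^{-iωz}; for large |z| the factor e^{-iωz} decays in the lower half-plane when ω > 0 and in the upper half-plane when ω < 0.

Case ω > 0 (lower half-plane, clockwise contour ⇒ F(ω) = -2πi·ΣRes):
  Res_{z = - \frac{3 i}{5}} g(z) = \frac{125 i \left(3 \omega + 5\right) e^{- \frac{3 \omega}{5}}}{108} (pole of order 2)
  F(ω) = -2πi·ΣRes = \frac{125 \pi \left(3 \omega + 5\right) e^{- \frac{3 \omega}{5}}}{54}

Case ω < 0 (upper half-plane, counterclockwise contour ⇒ F(ω) = +2πi·ΣRes):
  Res_{z = \frac{3 i}{5}} g(z) = \frac{125 i \left(3 \omega - 5\right) e^{\frac{3 \omega}{5}}}{108} (pole of order 2)
  F(ω) = 2πi·ΣRes = \frac{125 \pi \left(5 - 3 \omega\right) e^{\frac{3 \omega}{5}}}{54}

Both cases combine into a single formula in |ω|:

F(ω) = \frac{125 \pi \left(3 \left|{\omega}\right| + 5\right) e^{- \frac{3 \left|{\omega}\right|}{5}}}{54}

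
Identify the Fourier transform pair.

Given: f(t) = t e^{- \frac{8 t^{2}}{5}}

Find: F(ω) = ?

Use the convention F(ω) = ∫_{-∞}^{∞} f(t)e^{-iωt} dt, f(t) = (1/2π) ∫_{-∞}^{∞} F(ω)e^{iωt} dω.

F(ω) = - \frac{5 \sqrt{10} i \sqrt{\pi} \omega e^{- \frac{5 \omega^{2}}{32}}}{64}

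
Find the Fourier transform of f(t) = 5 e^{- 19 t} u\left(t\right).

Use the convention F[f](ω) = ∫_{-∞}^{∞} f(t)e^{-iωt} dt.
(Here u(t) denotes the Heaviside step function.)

F(ω) = \frac{5}{i \omega + 19}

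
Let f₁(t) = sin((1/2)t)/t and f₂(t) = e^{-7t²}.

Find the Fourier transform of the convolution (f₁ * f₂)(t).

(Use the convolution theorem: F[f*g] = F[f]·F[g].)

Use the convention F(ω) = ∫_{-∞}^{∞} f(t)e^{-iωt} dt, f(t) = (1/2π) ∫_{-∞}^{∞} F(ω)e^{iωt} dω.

F[f₁*f₂](ω) = \begin{cases} \frac{\sqrt{7} \pi^{\frac{3}{2}} e^{- \frac{\omega^{2}}{28}}}{7} & \text{for}\: \omega > - \frac{1}{2} \wedge \omega < \frac{1}{2} \\0 & \text{otherwise} \end{cases}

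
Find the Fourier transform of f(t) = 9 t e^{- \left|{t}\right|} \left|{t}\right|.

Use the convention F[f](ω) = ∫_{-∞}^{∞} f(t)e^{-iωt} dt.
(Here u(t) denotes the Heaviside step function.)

F(ω) = \frac{36 i \omega \left(\omega^{2} - 3\right)}{\left(\omega^{2} + 1\right)^{3}}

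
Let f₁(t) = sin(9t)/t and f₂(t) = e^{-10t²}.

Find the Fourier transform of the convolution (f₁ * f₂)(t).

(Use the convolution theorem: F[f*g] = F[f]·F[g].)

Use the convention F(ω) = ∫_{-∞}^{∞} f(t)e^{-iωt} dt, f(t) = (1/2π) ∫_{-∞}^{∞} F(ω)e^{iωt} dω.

F[f₁*f₂](ω) = \begin{cases} \frac{\sqrt{10} \pi^{\frac{3}{2}} e^{- \frac{\omega^{2}}{40}}}{10} & \text{for}\: \omega > -9 \wedge \omega < 9 \\0 & \text{otherwise} \end{cases}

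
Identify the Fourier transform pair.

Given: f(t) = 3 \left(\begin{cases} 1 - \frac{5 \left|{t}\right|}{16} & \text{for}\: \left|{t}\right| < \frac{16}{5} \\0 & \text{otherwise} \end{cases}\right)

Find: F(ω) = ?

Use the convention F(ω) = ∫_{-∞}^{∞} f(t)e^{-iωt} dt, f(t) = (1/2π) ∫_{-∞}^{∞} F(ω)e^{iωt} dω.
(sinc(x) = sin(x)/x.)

F(ω) = \frac{48 \operatorname{sinc}^{2}{\left(\frac{8 \omega}{5} \right)}}{5}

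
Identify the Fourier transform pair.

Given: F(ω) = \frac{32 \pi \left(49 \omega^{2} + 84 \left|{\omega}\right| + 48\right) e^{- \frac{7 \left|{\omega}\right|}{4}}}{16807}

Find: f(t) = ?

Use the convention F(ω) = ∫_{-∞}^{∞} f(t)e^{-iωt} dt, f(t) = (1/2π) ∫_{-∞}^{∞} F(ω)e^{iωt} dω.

f(t) = \frac{4}{\left(t^{2} + \frac{49}{16}\right)^{3}}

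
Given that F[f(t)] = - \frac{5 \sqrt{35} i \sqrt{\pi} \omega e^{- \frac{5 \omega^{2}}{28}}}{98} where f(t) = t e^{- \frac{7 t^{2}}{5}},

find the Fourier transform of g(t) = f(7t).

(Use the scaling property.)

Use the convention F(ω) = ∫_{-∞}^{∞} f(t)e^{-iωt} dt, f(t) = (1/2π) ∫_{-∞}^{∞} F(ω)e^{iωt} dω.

F[g](ω) = - \frac{5 \sqrt{35} i \sqrt{\pi} \omega e^{- \frac{5 \omega^{2}}{1372}}}{4802}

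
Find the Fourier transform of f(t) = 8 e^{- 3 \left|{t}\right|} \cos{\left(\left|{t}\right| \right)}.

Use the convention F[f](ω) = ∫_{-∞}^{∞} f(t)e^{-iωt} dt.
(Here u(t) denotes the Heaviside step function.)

F(ω) = \frac{48 \left(\omega^{2} + 10\right)}{\omega^{4} + 16 \omega^{2} + 100}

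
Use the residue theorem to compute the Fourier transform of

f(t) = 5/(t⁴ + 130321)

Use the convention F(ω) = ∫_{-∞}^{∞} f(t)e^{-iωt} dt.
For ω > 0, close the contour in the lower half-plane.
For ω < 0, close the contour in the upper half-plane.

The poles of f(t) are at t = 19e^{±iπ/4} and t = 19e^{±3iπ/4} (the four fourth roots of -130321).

Let g(z) = f(z)e^{-iωz}; for large |z| the factor e^{-iωz} decays in the lower half-plane when ω > 0 and in the upper half-plane when ω < 0.

Case ω > 0 (lower half-plane, clockwise contour ⇒ F(ω) = -2πi·ΣRes):
  Res_{z = - \frac{19 \sqrt{2}}{2} - \frac{19 \sqrt{2} i}{2}} g(z) = \frac{5 \sqrt{2} i \left(1 - i\right) e^{\frac{19 \sqrt{2} \omega \left(-1 + i\right)}{2}}}{54872}
  Res_{z = \frac{19 \sqrt{2}}{2} - \frac{19 \sqrt{2} i}{2}} g(z) = \frac{5 \sqrt{2} i \left(1 + i\right) e^{- \frac{19 \sqrt{2} \omega \left(1 + i\right)}{2}}}{54872}
  F(ω) = -2πi·ΣRes = \frac{5 \sqrt{2} \pi \left(1 - i\right) \left(e^{19 \sqrt{2} i \omega} + i\right) e^{- \frac{19 \sqrt{2} \omega \left(1 + i\right)}{2}}}{27436} = \frac{5 \pi e^{- \frac{19 \sqrt{2} \omega}{2}} \sin{\left(\frac{19 \sqrt{2} \omega}{2} + \frac{\pi}{4} \right)}}{6859}

Case ω < 0 (upper half-plane, counterclockwise contour ⇒ F(ω) = +2πi·ΣRes):
  Res_{z = \frac{19 \sqrt{2}}{2} + \frac{19 \sqrt{2} i}{2}} g(z) = \frac{5 \sqrt{2} i \left(-1 + i\right) e^{\frac{19 \sqrt{2} \omega \left(1 - i\right)}{2}}}{54872}
  Res_{z = - \frac{19 \sqrt{2}}{2} + \frac{19 \sqrt{2} i}{2}} g(z) = \frac{5 \sqrt{2} \left(1 - i\right) e^{\frac{19 \sqrt{2} \omega \left(1 + i\right)}{2}}}{54872}
  F(ω) = 2πi·ΣRes = - \frac{5 \sqrt{2} i \pi \left(i \left(1 - i\right) e^{\frac{19 \sqrt{2} \omega \left(1 - i\right)}{2}} - \left(1 - i\right) e^{\frac{19 \sqrt{2} \omega \left(1 + i\right)}{2}}\right)}{27436} = \frac{5 \pi e^{\frac{19 \sqrt{2} \omega}{2}} \cos{\left(\frac{19 \sqrt{2} \omega}{2} + \frac{\pi}{4} \right)}}{6859}

Both cases combine into a single formula in |ω|:

F(ω) = \frac{5 \pi e^{- \frac{19 \sqrt{2} \left|{\omega}\right|}{2}} \sin{\left(\frac{19 \sqrt{2} \left|{\omega}\right|}{2} + \frac{\pi}{4} \right)}}{6859}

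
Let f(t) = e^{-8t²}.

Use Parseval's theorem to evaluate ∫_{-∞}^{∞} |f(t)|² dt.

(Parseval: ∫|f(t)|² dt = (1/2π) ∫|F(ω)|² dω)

∫|f(t)|² dt = \frac{\sqrt{\pi}}{4}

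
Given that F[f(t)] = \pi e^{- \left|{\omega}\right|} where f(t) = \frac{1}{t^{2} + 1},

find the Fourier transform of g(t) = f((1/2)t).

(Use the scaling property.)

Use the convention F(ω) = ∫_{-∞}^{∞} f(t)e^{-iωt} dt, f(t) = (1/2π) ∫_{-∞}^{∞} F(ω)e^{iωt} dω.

F[g](ω) = 2 \pi e^{- 2 \left|{\omega}\right|}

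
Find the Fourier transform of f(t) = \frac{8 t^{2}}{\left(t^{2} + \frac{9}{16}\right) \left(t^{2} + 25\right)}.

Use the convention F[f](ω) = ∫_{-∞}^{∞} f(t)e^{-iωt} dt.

F(ω) = \frac{640 \pi e^{- 5 \left|{\omega}\right|}}{391} - \frac{96 \pi e^{- \frac{3 \left|{\omega}\right|}{4}}}{391}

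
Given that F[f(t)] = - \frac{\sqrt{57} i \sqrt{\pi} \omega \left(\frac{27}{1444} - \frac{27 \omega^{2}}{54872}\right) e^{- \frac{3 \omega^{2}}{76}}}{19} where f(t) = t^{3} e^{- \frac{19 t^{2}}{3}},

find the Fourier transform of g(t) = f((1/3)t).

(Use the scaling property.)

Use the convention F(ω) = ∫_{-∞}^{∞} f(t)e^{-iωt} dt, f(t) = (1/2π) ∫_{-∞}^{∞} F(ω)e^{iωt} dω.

F[g](ω) = \frac{243 \sqrt{57} i \sqrt{\pi} \omega \left(9 \omega^{2} - 38\right) e^{- \frac{27 \omega^{2}}{76}}}{1042568}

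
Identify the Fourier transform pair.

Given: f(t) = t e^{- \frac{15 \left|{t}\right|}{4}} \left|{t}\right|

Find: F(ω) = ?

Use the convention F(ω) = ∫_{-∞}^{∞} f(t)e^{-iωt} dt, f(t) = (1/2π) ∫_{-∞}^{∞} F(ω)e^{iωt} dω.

F(ω) = \frac{1024 i \omega \left(16 \omega^{2} - 675\right)}{\left(16 \omega^{2} + 225\right)^{3}}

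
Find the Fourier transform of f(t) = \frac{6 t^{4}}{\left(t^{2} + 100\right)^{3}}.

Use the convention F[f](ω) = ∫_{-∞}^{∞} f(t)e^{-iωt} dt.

F(ω) = \frac{3 \pi \left(100 \omega^{2} - 50 \left|{\omega}\right| + 3\right) e^{- 10 \left|{\omega}\right|}}{40}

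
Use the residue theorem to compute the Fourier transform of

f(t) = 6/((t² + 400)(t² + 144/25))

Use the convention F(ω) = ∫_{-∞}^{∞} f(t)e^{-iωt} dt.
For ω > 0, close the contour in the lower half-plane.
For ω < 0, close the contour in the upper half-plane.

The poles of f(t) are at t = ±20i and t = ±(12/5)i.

Let g(z) = f(z)e^{-iωz}; for large |z| the factor e^{-iωz} decays in the lower half-plane when ω > 0 and in the upper half-plane when ω < 0.

Case ω > 0 (lower half-plane, clockwise contour ⇒ F(ω) = -2πi·ΣRes):
  Res_{z = - 20 i} g(z) = - \frac{15 i e^{- 20 \omega}}{39424}
  Res_{z = - \frac{12 i}{5}} g(z) = \frac{125 i e^{- \frac{12 \omega}{5}}}{39424}
  F(ω) = -2πi·ΣRes = - \frac{15 \pi e^{- 20 \omega}}{19712} + \frac{125 \pi e^{- \frac{12 \omega}{5}}}{19712}

Case ω < 0 (upper half-plane, counterclockwise contour ⇒ F(ω) = +2πi·ΣRes):
  Res_{z = 20 i} g(z) = \frac{15 i e^{20 \omega}}{39424}
  Res_{z = \frac{12 i}{5}} g(z) = - \frac{125 i e^{\frac{12 \omega}{5}}}{39424}
  F(ω) = 2πi·ΣRes = \frac{5 \pi \left(25 e^{\frac{12 \omega}{5}} - 3 e^{20 \omega}\right)}{19712}

Both cases combine into a single formula in |ω|:

F(ω) = - \frac{15 \pi e^{- 20 \left|{\omega}\right|}}{19712} + \frac{125 \pi e^{- \frac{12 \left|{\omega}\right|}{5}}}{19712}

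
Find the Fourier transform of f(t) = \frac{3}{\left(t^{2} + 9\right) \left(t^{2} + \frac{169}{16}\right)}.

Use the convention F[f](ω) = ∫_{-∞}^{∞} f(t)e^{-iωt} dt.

F(ω) = \frac{16 \pi e^{- 3 \left|{\omega}\right|}}{25} - \frac{192 \pi e^{- \frac{13 \left|{\omega}\right|}{4}}}{325}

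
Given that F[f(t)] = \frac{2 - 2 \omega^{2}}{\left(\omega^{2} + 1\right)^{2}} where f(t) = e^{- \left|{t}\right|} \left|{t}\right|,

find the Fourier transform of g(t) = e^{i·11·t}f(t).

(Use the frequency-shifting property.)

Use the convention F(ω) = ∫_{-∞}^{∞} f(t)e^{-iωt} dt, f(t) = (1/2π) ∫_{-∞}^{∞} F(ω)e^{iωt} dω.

F[g](ω) = \frac{2 \left(1 - \left(\omega - 11\right)^{2}\right)}{\left(\left(\omega - 11\right)^{2} + 1\right)^{2}}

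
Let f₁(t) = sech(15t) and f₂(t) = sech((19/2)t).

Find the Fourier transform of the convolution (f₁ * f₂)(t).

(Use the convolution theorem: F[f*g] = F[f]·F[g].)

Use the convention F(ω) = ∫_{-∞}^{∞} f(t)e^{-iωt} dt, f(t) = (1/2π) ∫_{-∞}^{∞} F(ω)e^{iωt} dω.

F[f₁*f₂](ω) = \frac{2 \pi^{2}}{285 \cosh{\left(\frac{\pi \omega}{30} \right)} \cosh{\left(\frac{\pi \omega}{19} \right)}}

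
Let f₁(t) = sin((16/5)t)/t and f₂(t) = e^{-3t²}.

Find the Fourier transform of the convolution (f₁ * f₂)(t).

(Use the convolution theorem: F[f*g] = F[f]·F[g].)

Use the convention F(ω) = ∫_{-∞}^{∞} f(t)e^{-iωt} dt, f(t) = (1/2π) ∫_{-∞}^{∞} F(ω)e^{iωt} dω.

F[f₁*f₂](ω) = \begin{cases} \frac{\sqrt{3} \pi^{\frac{3}{2}} e^{- \frac{\omega^{2}}{12}}}{3} & \text{for}\: \omega > - \frac{16}{5} \wedge \omega < \frac{16}{5} \\0 & \text{otherwise} \end{cases}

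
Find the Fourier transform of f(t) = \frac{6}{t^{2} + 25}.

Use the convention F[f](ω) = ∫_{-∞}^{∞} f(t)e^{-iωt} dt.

F(ω) = \frac{6 \pi e^{- 5 \left|{\omega}\right|}}{5}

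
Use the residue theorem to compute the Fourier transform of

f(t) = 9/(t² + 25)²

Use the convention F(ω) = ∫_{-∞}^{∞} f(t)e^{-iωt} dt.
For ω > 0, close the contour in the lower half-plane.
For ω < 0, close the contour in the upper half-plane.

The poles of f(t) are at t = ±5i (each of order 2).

Let g(z) = f(z)e^{-iωz}; for large |z| the factor e^{-iωz} decays in the lower half-plane when ω > 0 and in the upper half-plane when ω < 0.

Case ω > 0 (lower half-plane, clockwise contour ⇒ F(ω) = -2πi·ΣRes):
  Res_{z = - 5 i} g(z) = \frac{9 i \left(5 \omega + 1\right) e^{- 5 \omega}}{500} (pole of order 2)
  F(ω) = -2πi·ΣRes = \frac{9 \pi \left(5 \omega + 1\right) e^{- 5 \omega}}{250}

Case ω < 0 (upper half-plane, counterclockwise contour ⇒ F(ω) = +2πi·ΣRes):
  Res_{z = 5 i} g(z) = \frac{9 i \left(5 \omega - 1\right) e^{5 \omega}}{500} (pole of order 2)
  F(ω) = 2πi·ΣRes = \frac{9 \pi \left(1 - 5 \omega\right) e^{5 \omega}}{250}

Both cases combine into a single formula in |ω|:

F(ω) = \frac{9 \pi \left(5 \left|{\omega}\right| + 1\right) e^{- 5 \left|{\omega}\right|}}{250}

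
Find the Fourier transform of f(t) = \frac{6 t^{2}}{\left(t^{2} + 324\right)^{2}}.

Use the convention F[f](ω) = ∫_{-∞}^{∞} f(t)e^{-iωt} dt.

F(ω) = \frac{\pi \left(1 - 18 \left|{\omega}\right|\right) e^{- 18 \left|{\omega}\right|}}{6}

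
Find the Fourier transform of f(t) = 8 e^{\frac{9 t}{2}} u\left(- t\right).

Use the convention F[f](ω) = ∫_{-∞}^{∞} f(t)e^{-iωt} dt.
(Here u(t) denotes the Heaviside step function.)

F(ω) = - \frac{16}{2 i \omega - 9}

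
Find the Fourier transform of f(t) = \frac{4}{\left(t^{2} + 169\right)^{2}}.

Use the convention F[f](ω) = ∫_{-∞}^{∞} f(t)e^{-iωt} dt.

F(ω) = \frac{2 \pi \left(13 \left|{\omega}\right| + 1\right) e^{- 13 \left|{\omega}\right|}}{2197}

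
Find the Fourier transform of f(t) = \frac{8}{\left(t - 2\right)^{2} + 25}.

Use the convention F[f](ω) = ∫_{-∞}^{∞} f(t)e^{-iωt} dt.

F(ω) = \frac{8 \pi e^{- 2 i \omega - 5 \left|{\omega}\right|}}{5}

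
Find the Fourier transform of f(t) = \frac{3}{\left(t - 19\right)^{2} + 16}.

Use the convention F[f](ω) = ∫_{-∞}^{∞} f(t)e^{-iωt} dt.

F(ω) = \frac{3 \pi e^{- 19 i \omega - 4 \left|{\omega}\right|}}{4}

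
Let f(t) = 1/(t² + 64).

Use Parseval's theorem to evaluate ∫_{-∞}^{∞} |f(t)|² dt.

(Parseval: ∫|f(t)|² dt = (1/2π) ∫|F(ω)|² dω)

∫|f(t)|² dt = \frac{\pi}{1024}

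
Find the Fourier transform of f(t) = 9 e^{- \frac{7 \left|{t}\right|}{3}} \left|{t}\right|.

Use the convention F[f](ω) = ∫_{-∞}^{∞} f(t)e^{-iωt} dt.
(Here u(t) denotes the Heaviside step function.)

F(ω) = \frac{162 \left(49 - 9 \omega^{2}\right)}{\left(9 \omega^{2} + 49\right)^{2}}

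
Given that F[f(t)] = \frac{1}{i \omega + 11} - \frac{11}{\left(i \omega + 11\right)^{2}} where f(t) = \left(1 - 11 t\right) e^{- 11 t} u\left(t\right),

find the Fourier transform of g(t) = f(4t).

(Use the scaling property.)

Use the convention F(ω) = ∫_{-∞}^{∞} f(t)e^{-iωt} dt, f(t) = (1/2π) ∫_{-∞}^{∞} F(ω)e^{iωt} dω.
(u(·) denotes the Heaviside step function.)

F[g](ω) = \frac{i \omega}{- \omega^{2} + 88 i \omega + 1936}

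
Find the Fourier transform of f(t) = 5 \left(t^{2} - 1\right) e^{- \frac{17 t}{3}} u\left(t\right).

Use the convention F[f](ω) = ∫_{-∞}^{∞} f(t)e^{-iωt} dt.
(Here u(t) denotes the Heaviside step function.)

F(ω) = \frac{15 \left(54 i \omega - \left(3 i \omega + 17\right)^{3} + 306\right)}{\left(3 i \omega + 17\right)^{4}}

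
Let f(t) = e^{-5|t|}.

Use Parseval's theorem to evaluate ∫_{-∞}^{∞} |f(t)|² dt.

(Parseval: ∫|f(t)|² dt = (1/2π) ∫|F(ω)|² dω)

∫|f(t)|² dt = \frac{1}{5}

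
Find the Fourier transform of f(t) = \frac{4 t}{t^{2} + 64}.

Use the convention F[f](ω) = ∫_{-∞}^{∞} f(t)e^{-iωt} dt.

F(ω) = - 4 i \pi e^{- 8 \left|{\omega}\right|} \operatorname{sign}{\left(\omega \right)}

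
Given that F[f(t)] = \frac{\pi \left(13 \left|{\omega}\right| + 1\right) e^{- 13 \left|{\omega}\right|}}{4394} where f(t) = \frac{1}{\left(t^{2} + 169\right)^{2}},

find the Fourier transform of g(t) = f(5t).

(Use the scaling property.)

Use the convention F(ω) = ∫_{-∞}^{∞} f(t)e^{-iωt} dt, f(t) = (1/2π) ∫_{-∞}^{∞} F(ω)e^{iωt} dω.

F[g](ω) = \frac{\pi \left(13 \left|{\omega}\right| + 5\right) e^{- \frac{13 \left|{\omega}\right|}{5}}}{109850}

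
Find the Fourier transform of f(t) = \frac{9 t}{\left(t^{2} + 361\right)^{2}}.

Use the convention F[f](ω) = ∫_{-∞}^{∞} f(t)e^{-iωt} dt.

F(ω) = - \frac{9 i \pi \omega e^{- 19 \left|{\omega}\right|}}{38}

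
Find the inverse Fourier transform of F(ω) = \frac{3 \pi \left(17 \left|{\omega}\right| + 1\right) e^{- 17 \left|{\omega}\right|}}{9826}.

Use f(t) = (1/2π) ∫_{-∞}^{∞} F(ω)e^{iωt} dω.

f(t) = \frac{3}{\left(t^{2} + 289\right)^{2}}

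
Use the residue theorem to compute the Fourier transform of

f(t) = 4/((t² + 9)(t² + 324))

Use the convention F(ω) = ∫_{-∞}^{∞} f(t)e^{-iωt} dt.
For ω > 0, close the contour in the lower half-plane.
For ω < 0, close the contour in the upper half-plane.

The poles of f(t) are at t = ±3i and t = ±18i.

Let g(z) = f(z)e^{-iωz}; for large |z| the factor e^{-iωz} decays in the lower half-plane when ω > 0 and in the upper half-plane when ω < 0.

Case ω > 0 (lower half-plane, clockwise contour ⇒ F(ω) = -2πi·ΣRes):
  Res_{z = - 3 i} g(z) = \frac{2 i e^{- 3 \omega}}{945}
  Res_{z = - 18 i} g(z) = - \frac{i e^{- 18 \omega}}{2835}
  F(ω) = -2πi·ΣRes = \frac{2 \pi \left(6 e^{15 \omega} - 1\right) e^{- 18 \omega}}{2835}

Case ω < 0 (upper half-plane, counterclockwise contour ⇒ F(ω) = +2πi·ΣRes):
  Res_{z = 3 i} g(z) = - \frac{2 i e^{3 \omega}}{945}
  Res_{z = 18 i} g(z) = \frac{i e^{18 \omega}}{2835}
  F(ω) = 2πi·ΣRes = \frac{2 \pi \left(6 - e^{15 \omega}\right) e^{3 \omega}}{2835}

Both cases combine into a single formula in |ω|:

F(ω) = \frac{2 \pi \left(6 e^{15 \left|{\omega}\right|} - 1\right) e^{- 18 \left|{\omega}\right|}}{2835}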